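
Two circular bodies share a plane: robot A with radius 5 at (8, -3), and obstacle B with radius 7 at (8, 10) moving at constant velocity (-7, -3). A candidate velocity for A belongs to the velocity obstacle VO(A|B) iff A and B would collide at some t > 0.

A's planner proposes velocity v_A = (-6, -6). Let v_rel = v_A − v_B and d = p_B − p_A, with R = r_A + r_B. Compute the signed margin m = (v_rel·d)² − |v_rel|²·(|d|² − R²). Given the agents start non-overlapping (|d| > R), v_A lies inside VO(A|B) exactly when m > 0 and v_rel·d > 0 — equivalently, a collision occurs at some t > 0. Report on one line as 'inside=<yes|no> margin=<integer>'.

d = (0, 13),  |d|² = 169;  R = 5+7 = 12,  c = 169−12² = 25
v_rel = (1, -3),  |v_rel|² = 10;  v_rel·d = (1)·(0) + (-3)·(13) = -39
10·t² + 78·t + 25 = 0  ⇒  m = (-39)² − 10·25 = 1271
m = 1271 > 0,  v_rel·d = -39 < 0  ⇒  outside

inside=no margin=1271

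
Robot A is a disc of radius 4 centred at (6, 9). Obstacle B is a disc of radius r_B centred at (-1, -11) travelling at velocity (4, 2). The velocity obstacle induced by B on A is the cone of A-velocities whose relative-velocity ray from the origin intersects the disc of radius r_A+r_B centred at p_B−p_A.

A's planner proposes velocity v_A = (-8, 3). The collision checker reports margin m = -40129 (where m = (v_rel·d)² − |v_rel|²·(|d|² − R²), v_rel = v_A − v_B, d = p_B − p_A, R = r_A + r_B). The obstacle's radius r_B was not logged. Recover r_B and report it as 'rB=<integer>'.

m = -40129
d = (-7, -20);  v_rel = (-12, 1),  |v_rel|² = 145
v_rel×d = (-12)·(-20) − (1)·(-7) = 247
since m = R²·145 − 247²:  R² = (61009 + -40129) / 145 = 144
R = √144 = 12  ⇒  r_B = 12 − 4 = 8

rB=8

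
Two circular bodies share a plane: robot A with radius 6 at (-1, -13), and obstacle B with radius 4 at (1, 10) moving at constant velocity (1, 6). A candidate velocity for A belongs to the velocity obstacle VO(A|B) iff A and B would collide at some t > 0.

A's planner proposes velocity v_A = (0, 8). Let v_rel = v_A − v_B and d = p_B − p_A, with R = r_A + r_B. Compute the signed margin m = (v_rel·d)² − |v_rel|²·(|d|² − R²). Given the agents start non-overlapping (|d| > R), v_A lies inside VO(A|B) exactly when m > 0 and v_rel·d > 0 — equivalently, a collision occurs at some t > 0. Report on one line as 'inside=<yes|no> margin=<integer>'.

d = (2, 23),  |d|² = 533;  R = 6+4 = 10,  c = 533−10² = 433
v_rel = (-1, 2),  |v_rel|² = 5;  v_rel·d = (-1)·(2) + (2)·(23) = 44
5·t² − 88·t + 433 = 0  ⇒  m = 44² − 5·433 = -229
m = -229 < 0,  v_rel·d = 44 > 0  ⇒  outside

inside=no margin=-229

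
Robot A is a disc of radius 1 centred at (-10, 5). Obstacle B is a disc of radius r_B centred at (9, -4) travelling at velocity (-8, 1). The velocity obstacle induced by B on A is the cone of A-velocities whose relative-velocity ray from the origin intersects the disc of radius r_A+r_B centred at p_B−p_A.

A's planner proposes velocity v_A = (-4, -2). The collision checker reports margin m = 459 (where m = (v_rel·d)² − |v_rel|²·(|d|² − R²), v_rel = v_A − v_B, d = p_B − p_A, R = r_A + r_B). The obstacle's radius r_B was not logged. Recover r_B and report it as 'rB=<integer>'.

m = 459
d = (19, -9);  v_rel = (4, -3),  |v_rel|² = 25
v_rel×d = (4)·(-9) − (-3)·(19) = 21
since m = R²·25 − 21²:  R² = (441 + 459) / 25 = 36
R = √36 = 6  ⇒  r_B = 6 − 1 = 5

rB=5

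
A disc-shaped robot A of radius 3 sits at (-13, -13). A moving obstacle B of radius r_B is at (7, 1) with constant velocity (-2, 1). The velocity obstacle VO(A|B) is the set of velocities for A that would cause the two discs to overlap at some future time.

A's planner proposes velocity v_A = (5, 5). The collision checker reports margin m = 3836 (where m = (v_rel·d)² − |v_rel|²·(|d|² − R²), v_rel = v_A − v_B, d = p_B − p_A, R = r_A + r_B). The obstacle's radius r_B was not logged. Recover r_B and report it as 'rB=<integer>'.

m = 3836
d = (20, 14);  v_rel = (7, 4),  |v_rel|² = 65
v_rel×d = (7)·(14) − (4)·(20) = 18
since m = R²·65 − 18²:  R² = (324 + 3836) / 65 = 64
R = √64 = 8  ⇒  r_B = 8 − 3 = 5

rB=5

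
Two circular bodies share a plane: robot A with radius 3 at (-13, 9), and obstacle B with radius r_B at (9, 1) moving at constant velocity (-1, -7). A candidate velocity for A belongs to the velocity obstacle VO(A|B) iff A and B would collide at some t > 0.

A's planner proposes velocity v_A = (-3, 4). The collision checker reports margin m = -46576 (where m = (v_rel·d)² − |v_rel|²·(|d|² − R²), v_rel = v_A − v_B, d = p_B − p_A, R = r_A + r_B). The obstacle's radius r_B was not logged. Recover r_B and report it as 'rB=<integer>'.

m = -46576
d = (22, -8);  v_rel = (-2, 11),  |v_rel|² = 125
v_rel×d = (-2)·(-8) − (11)·(22) = -226
since m = R²·125 − (-226)²:  R² = (51076 + -46576) / 125 = 36
R = √36 = 6  ⇒  r_B = 6 − 3 = 3

rB=3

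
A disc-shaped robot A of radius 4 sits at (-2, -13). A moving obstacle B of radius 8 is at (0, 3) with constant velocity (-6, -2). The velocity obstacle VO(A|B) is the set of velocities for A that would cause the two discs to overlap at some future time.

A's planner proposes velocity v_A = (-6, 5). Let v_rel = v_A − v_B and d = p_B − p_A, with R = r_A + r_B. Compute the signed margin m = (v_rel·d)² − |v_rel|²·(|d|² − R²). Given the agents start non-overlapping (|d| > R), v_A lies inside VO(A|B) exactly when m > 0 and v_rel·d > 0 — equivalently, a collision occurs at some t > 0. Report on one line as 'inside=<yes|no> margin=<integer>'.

d = (2, 16),  |d|² = 260;  R = 4+8 = 12,  c = 260−12² = 116
v_rel = (0, 7),  |v_rel|² = 49;  v_rel·d = (0)·(2) + (7)·(16) = 112
49·t² − 224·t + 116 = 0  ⇒  m = 112² − 49·116 = 6860
m = 6860 > 0,  v_rel·d = 112 > 0  ⇒  inside

inside=yes margin=6860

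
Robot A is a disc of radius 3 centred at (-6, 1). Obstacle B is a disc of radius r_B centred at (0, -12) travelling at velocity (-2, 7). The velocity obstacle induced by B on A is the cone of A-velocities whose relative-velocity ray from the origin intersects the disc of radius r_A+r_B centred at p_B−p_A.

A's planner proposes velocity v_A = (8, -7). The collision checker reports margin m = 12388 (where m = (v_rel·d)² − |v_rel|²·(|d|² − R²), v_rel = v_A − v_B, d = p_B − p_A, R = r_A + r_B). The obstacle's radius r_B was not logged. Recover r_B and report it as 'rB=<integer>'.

m = 12388
d = (6, -13);  v_rel = (10, -14),  |v_rel|² = 296
v_rel×d = (10)·(-13) − (-14)·(6) = -46
since m = R²·296 − (-46)²:  R² = (2116 + 12388) / 296 = 49
R = √49 = 7  ⇒  r_B = 7 − 3 = 4

rB=4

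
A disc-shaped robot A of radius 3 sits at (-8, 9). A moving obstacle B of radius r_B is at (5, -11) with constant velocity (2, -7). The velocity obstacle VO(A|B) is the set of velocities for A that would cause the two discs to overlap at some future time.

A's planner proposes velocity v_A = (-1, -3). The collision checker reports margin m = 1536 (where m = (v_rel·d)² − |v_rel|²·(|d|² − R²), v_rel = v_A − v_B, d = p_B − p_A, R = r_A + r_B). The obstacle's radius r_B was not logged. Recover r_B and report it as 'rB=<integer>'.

m = 1536
d = (13, -20);  v_rel = (-3, 4),  |v_rel|² = 25
v_rel×d = (-3)·(-20) − (4)·(13) = 8
since m = R²·25 − 8²:  R² = (64 + 1536) / 25 = 64
R = √64 = 8  ⇒  r_B = 8 − 3 = 5

rB=5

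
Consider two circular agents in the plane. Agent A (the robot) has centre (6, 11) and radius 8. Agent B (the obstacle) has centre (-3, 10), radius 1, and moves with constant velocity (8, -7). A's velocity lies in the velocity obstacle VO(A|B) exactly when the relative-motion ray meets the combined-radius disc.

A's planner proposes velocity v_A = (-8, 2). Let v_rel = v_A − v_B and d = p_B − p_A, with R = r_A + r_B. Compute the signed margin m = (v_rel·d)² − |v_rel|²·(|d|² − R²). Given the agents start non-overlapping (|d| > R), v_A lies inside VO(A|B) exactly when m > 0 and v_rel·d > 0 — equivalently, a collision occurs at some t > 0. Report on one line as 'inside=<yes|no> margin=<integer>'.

d = (-9, -1),  |d|² = 82;  R = 8+1 = 9,  c = 82−9² = 1
v_rel = (-16, 9),  |v_rel|² = 337;  v_rel·d = (-16)·(-9) + (9)·(-1) = 135
337·t² − 270·t + 1 = 0  ⇒  m = 135² − 337·1 = 17888
m = 17888 > 0,  v_rel·d = 135 > 0  ⇒  inside

inside=yes margin=17888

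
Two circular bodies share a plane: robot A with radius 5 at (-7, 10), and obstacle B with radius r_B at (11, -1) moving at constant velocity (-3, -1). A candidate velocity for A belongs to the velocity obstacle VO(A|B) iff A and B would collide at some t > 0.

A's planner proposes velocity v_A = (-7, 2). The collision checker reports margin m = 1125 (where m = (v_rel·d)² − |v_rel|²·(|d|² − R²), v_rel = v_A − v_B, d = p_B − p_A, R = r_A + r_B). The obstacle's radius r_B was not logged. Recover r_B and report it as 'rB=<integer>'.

m = 1125
d = (18, -11);  v_rel = (-4, 3),  |v_rel|² = 25
v_rel×d = (-4)·(-11) − (3)·(18) = -10
since m = R²·25 − (-10)²:  R² = (100 + 1125) / 25 = 49
R = √49 = 7  ⇒  r_B = 7 − 5 = 2

rB=2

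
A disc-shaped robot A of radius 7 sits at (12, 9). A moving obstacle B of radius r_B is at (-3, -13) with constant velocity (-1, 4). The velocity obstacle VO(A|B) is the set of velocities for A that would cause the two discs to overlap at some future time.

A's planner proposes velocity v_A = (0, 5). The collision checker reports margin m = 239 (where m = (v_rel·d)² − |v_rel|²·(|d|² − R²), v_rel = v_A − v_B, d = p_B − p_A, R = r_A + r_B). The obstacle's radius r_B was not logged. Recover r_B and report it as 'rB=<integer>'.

m = 239
d = (-15, -22);  v_rel = (1, 1),  |v_rel|² = 2
v_rel×d = (1)·(-22) − (1)·(-15) = -7
since m = R²·2 − (-7)²:  R² = (49 + 239) / 2 = 144
R = √144 = 12  ⇒  r_B = 12 − 7 = 5

rB=5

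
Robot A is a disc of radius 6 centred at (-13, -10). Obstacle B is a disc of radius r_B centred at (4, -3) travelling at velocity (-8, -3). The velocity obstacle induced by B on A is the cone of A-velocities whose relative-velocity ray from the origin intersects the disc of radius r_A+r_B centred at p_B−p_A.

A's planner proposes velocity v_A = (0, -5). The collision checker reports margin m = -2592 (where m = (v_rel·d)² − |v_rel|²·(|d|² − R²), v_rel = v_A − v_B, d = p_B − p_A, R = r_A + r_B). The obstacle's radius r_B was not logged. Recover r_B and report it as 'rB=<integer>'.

m = -2592
d = (17, 7);  v_rel = (8, -2),  |v_rel|² = 68
v_rel×d = (8)·(7) − (-2)·(17) = 90
since m = R²·68 − 90²:  R² = (8100 + -2592) / 68 = 81
R = √81 = 9  ⇒  r_B = 9 − 6 = 3

rB=3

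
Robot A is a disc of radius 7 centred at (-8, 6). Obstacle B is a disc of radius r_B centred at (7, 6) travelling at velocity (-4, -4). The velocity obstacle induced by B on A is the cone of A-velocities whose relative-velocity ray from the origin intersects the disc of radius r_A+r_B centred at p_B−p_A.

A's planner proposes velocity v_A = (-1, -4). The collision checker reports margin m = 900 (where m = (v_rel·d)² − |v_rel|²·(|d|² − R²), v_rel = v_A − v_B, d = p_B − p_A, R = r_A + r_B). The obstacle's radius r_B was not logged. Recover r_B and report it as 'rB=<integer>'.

m = 900
d = (15, 0);  v_rel = (3, 0),  |v_rel|² = 9
v_rel×d = (3)·(0) − (0)·(15) = 0
since m = R²·9 − 0²:  R² = (0 + 900) / 9 = 100
R = √100 = 10  ⇒  r_B = 10 − 7 = 3

rB=3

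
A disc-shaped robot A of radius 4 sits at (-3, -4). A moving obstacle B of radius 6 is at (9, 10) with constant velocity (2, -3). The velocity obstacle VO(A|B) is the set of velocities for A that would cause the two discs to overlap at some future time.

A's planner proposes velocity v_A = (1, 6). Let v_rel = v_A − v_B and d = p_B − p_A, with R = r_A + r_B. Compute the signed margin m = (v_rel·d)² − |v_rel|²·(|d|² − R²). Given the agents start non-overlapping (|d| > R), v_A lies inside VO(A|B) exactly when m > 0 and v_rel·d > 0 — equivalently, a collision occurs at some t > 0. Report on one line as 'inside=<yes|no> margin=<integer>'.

d = (12, 14),  |d|² = 340;  R = 4+6 = 10,  c = 340−10² = 240
v_rel = (-1, 9),  |v_rel|² = 82;  v_rel·d = (-1)·(12) + (9)·(14) = 114
82·t² − 228·t + 240 = 0  ⇒  m = 114² − 82·240 = -6684
m = -6684 < 0,  v_rel·d = 114 > 0  ⇒  outside

inside=no margin=-6684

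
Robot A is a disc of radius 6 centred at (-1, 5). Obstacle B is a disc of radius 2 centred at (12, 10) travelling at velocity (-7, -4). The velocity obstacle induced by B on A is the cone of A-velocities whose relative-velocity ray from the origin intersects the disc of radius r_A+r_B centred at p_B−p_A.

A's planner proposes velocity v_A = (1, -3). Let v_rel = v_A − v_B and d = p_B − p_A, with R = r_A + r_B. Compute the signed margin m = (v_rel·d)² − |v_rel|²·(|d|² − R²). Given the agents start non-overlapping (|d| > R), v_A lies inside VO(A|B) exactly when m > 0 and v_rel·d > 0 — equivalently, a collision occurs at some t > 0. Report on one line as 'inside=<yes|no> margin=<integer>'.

d = (13, 5),  |d|² = 194;  R = 6+2 = 8,  c = 194−8² = 130
v_rel = (8, 1),  |v_rel|² = 65;  v_rel·d = (8)·(13) + (1)·(5) = 109
65·t² − 218·t + 130 = 0  ⇒  m = 109² − 65·130 = 3431
m = 3431 > 0,  v_rel·d = 109 > 0  ⇒  inside

inside=yes margin=3431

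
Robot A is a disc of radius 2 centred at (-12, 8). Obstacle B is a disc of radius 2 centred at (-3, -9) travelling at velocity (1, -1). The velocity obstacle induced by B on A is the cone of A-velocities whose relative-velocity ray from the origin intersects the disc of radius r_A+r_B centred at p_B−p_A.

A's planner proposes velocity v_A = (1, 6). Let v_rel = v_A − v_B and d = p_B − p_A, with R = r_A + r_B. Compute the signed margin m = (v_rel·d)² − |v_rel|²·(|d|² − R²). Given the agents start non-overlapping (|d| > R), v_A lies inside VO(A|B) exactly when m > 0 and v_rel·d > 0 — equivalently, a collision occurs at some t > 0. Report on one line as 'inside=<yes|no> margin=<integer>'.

d = (9, -17),  |d|² = 370;  R = 2+2 = 4,  c = 370−4² = 354
v_rel = (0, 7),  |v_rel|² = 49;  v_rel·d = (0)·(9) + (7)·(-17) = -119
49·t² + 238·t + 354 = 0  ⇒  m = (-119)² − 49·354 = -3185
m = -3185 < 0,  v_rel·d = -119 < 0  ⇒  outside

inside=no margin=-3185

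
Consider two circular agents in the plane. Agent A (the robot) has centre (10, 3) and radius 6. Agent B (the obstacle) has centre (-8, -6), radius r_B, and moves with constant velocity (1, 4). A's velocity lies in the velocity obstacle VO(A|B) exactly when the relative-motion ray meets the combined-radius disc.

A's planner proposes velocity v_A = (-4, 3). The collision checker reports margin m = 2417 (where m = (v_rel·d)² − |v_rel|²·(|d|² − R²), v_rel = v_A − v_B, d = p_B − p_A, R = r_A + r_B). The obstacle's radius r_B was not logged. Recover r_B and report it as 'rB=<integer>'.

m = 2417
d = (-18, -9);  v_rel = (-5, -1),  |v_rel|² = 26
v_rel×d = (-5)·(-9) − (-1)·(-18) = 27
since m = R²·26 − 27²:  R² = (729 + 2417) / 26 = 121
R = √121 = 11  ⇒  r_B = 11 − 6 = 5

rB=5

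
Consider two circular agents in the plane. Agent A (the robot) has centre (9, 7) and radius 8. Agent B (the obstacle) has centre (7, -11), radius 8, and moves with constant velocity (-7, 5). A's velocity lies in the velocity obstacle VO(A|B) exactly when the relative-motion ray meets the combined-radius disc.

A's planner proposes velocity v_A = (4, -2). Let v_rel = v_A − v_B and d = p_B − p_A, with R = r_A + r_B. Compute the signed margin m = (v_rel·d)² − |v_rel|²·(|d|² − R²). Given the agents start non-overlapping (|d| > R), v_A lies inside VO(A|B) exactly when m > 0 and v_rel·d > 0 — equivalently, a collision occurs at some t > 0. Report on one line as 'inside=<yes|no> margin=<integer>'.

d = (-2, -18),  |d|² = 328;  R = 8+8 = 16,  c = 328−16² = 72
v_rel = (11, -7),  |v_rel|² = 170;  v_rel·d = (11)·(-2) + (-7)·(-18) = 104
170·t² − 208·t + 72 = 0  ⇒  m = 104² − 170·72 = -1424
m = -1424 < 0,  v_rel·d = 104 > 0  ⇒  outside

inside=no margin=-1424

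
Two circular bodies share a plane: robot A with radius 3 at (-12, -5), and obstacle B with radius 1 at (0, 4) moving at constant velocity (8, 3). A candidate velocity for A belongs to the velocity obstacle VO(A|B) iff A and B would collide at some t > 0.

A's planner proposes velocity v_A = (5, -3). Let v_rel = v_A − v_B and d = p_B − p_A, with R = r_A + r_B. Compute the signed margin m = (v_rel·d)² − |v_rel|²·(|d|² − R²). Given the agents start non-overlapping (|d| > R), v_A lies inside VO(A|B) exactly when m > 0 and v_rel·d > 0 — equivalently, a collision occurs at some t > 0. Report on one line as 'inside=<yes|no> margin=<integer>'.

d = (12, 9),  |d|² = 225;  R = 3+1 = 4,  c = 225−4² = 209
v_rel = (-3, -6),  |v_rel|² = 45;  v_rel·d = (-3)·(12) + (-6)·(9) = -90
45·t² + 180·t + 209 = 0  ⇒  m = (-90)² − 45·209 = -1305
m = -1305 < 0,  v_rel·d = -90 < 0  ⇒  outside

inside=no margin=-1305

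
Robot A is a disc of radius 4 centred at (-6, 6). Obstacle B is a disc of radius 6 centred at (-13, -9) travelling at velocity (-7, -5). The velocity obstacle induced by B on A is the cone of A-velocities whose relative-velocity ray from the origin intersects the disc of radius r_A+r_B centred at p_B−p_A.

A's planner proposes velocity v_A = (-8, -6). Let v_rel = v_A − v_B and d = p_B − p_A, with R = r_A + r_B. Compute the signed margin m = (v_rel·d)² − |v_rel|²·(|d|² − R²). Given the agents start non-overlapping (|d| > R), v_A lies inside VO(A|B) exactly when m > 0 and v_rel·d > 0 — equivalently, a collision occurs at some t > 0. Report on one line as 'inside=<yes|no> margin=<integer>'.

d = (-7, -15),  |d|² = 274;  R = 4+6 = 10,  c = 274−10² = 174
v_rel = (-1, -1),  |v_rel|² = 2;  v_rel·d = (-1)·(-7) + (-1)·(-15) = 22
2·t² − 44·t + 174 = 0  ⇒  m = 22² − 2·174 = 136
m = 136 > 0,  v_rel·d = 22 > 0  ⇒  inside

inside=yes margin=136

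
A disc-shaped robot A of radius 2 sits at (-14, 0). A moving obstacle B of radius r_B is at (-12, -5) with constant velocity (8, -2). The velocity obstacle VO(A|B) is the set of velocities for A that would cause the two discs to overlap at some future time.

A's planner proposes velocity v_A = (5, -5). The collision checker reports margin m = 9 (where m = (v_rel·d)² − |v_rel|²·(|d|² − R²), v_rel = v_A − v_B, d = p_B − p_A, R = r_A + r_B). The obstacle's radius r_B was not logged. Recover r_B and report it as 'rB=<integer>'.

m = 9
d = (2, -5);  v_rel = (-3, -3),  |v_rel|² = 18
v_rel×d = (-3)·(-5) − (-3)·(2) = 21
since m = R²·18 − 21²:  R² = (441 + 9) / 18 = 25
R = √25 = 5  ⇒  r_B = 5 − 2 = 3

rB=3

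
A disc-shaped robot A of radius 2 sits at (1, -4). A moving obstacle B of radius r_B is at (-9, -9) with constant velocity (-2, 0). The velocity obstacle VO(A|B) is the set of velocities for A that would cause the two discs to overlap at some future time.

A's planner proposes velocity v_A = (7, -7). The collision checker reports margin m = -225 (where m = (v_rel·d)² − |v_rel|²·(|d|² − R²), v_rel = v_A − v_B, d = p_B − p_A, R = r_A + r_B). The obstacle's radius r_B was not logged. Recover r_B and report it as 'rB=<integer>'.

m = -225
d = (-10, -5);  v_rel = (9, -7),  |v_rel|² = 130
v_rel×d = (9)·(-5) − (-7)·(-10) = -115
since m = R²·130 − (-115)²:  R² = (13225 + -225) / 130 = 100
R = √100 = 10  ⇒  r_B = 10 − 2 = 8

rB=8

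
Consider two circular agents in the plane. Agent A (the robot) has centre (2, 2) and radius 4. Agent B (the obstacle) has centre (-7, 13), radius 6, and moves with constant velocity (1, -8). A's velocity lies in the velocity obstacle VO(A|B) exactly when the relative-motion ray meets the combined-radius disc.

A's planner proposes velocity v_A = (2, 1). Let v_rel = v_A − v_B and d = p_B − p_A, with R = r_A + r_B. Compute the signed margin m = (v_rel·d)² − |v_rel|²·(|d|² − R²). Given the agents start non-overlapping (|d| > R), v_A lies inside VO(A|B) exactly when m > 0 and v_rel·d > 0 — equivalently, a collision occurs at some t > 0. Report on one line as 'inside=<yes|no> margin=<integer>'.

d = (-9, 11),  |d|² = 202;  R = 4+6 = 10,  c = 202−10² = 102
v_rel = (1, 9),  |v_rel|² = 82;  v_rel·d = (1)·(-9) + (9)·(11) = 90
82·t² − 180·t + 102 = 0  ⇒  m = 90² − 82·102 = -264
m = -264 < 0,  v_rel·d = 90 > 0  ⇒  outside

inside=no margin=-264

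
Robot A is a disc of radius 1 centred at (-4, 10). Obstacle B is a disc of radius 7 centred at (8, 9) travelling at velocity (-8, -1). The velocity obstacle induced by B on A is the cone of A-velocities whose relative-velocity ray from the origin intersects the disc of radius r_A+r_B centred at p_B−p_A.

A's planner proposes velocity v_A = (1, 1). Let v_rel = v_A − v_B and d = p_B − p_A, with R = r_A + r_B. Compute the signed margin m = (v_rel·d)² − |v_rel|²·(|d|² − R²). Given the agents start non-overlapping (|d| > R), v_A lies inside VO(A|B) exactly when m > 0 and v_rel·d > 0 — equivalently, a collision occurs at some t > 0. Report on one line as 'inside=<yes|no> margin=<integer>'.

d = (12, -1),  |d|² = 145;  R = 1+7 = 8,  c = 145−8² = 81
v_rel = (9, 2),  |v_rel|² = 85;  v_rel·d = (9)·(12) + (2)·(-1) = 106
85·t² − 212·t + 81 = 0  ⇒  m = 106² − 85·81 = 4351
m = 4351 > 0,  v_rel·d = 106 > 0  ⇒  inside

inside=yes margin=4351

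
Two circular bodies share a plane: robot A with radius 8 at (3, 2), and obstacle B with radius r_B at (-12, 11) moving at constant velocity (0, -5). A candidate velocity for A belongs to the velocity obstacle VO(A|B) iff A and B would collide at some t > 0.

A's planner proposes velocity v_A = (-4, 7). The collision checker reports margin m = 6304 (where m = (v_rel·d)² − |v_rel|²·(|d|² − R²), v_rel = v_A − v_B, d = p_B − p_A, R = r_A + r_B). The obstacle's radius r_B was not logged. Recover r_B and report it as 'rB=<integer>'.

m = 6304
d = (-15, 9);  v_rel = (-4, 12),  |v_rel|² = 160
v_rel×d = (-4)·(9) − (12)·(-15) = 144
since m = R²·160 − 144²:  R² = (20736 + 6304) / 160 = 169
R = √169 = 13  ⇒  r_B = 13 − 8 = 5

rB=5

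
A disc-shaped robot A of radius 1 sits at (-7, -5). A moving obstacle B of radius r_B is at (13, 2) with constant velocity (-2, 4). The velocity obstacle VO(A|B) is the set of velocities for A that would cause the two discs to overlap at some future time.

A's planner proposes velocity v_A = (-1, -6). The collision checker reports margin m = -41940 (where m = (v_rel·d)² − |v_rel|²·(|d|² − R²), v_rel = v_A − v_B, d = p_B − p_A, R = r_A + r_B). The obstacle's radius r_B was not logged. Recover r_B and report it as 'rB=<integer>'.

m = -41940
d = (20, 7);  v_rel = (1, -10),  |v_rel|² = 101
v_rel×d = (1)·(7) − (-10)·(20) = 207
since m = R²·101 − 207²:  R² = (42849 + -41940) / 101 = 9
R = √9 = 3  ⇒  r_B = 3 − 1 = 2

rB=2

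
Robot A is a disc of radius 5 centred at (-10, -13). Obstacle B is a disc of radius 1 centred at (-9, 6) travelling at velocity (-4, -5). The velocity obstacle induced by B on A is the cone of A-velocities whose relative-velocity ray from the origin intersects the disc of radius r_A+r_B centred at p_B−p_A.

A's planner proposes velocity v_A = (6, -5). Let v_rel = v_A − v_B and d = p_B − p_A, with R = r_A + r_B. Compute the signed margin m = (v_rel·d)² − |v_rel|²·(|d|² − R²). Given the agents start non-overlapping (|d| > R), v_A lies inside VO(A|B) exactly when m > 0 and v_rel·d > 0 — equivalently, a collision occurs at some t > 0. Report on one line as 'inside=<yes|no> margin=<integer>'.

d = (1, 19),  |d|² = 362;  R = 5+1 = 6,  c = 362−6² = 326
v_rel = (10, 0),  |v_rel|² = 100;  v_rel·d = (10)·(1) + (0)·(19) = 10
100·t² − 20·t + 326 = 0  ⇒  m = 10² − 100·326 = -32500
m = -32500 < 0,  v_rel·d = 10 > 0  ⇒  outside

inside=no margin=-32500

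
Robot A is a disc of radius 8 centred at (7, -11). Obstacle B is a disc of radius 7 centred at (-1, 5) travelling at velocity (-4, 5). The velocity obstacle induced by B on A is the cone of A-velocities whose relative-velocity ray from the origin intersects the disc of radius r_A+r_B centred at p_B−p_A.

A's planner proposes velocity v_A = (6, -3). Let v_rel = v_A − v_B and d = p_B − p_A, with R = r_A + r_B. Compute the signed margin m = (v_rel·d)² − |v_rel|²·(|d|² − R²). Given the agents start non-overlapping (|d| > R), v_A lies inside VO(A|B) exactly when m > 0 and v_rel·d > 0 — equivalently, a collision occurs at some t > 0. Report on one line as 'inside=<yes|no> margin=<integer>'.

d = (-8, 16),  |d|² = 320;  R = 8+7 = 15,  c = 320−15² = 95
v_rel = (10, -8),  |v_rel|² = 164;  v_rel·d = (10)·(-8) + (-8)·(16) = -208
164·t² + 416·t + 95 = 0  ⇒  m = (-208)² − 164·95 = 27684
m = 27684 > 0,  v_rel·d = -208 < 0  ⇒  outside

inside=no margin=27684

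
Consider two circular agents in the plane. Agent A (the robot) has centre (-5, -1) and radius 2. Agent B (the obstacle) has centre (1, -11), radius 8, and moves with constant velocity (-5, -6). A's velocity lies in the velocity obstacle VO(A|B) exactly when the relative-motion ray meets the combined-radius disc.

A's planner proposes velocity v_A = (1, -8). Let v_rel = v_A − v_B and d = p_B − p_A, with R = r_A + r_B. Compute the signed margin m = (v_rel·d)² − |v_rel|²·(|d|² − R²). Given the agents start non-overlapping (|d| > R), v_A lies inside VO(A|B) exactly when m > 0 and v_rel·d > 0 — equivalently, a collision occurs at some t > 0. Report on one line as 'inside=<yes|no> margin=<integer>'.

d = (6, -10),  |d|² = 136;  R = 2+8 = 10,  c = 136−10² = 36
v_rel = (6, -2),  |v_rel|² = 40;  v_rel·d = (6)·(6) + (-2)·(-10) = 56
40·t² − 112·t + 36 = 0  ⇒  m = 56² − 40·36 = 1696
m = 1696 > 0,  v_rel·d = 56 > 0  ⇒  inside

inside=yes margin=1696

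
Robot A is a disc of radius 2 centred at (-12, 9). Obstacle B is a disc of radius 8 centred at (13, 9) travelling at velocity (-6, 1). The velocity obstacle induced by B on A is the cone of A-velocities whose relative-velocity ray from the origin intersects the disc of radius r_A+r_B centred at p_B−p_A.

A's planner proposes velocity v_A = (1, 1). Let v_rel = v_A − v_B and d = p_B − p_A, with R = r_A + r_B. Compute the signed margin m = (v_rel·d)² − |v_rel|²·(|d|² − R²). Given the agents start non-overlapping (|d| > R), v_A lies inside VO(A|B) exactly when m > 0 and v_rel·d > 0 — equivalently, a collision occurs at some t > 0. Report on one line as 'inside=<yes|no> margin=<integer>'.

d = (25, 0),  |d|² = 625;  R = 2+8 = 10,  c = 625−10² = 525
v_rel = (7, 0),  |v_rel|² = 49;  v_rel·d = (7)·(25) + (0)·(0) = 175
49·t² − 350·t + 525 = 0  ⇒  m = 175² − 49·525 = 4900
m = 4900 > 0,  v_rel·d = 175 > 0  ⇒  inside

inside=yes margin=4900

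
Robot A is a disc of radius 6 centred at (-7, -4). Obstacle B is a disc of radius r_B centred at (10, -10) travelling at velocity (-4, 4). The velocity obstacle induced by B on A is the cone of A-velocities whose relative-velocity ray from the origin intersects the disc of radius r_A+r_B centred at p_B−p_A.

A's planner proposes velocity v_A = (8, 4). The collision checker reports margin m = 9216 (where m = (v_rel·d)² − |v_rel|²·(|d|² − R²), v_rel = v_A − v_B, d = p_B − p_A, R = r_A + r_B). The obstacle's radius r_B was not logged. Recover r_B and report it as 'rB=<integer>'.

m = 9216
d = (17, -6);  v_rel = (12, 0),  |v_rel|² = 144
v_rel×d = (12)·(-6) − (0)·(17) = -72
since m = R²·144 − (-72)²:  R² = (5184 + 9216) / 144 = 100
R = √100 = 10  ⇒  r_B = 10 − 6 = 4

rB=4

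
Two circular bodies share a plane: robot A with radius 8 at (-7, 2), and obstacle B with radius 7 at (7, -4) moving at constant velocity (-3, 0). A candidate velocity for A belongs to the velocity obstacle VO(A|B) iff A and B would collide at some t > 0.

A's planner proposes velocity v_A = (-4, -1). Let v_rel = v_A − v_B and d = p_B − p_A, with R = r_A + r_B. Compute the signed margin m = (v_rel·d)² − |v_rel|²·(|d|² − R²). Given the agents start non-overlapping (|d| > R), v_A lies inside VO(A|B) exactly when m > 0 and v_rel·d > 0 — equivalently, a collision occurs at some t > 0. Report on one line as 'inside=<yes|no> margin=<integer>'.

d = (14, -6),  |d|² = 232;  R = 8+7 = 15,  c = 232−15² = 7
v_rel = (-1, -1),  |v_rel|² = 2;  v_rel·d = (-1)·(14) + (-1)·(-6) = -8
2·t² + 16·t + 7 = 0  ⇒  m = (-8)² − 2·7 = 50
m = 50 > 0,  v_rel·d = -8 < 0  ⇒  outside

inside=no margin=50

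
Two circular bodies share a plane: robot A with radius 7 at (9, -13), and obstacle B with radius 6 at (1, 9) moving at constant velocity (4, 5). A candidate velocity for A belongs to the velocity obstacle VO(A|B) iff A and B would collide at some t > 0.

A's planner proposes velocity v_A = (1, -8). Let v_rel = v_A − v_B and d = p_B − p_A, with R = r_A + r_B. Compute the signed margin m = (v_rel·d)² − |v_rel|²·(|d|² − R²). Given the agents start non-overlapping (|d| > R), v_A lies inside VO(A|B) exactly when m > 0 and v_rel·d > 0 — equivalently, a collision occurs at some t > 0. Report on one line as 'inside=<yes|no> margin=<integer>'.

d = (-8, 22),  |d|² = 548;  R = 7+6 = 13,  c = 548−13² = 379
v_rel = (-3, -13),  |v_rel|² = 178;  v_rel·d = (-3)·(-8) + (-13)·(22) = -262
178·t² + 524·t + 379 = 0  ⇒  m = (-262)² − 178·379 = 1182
m = 1182 > 0,  v_rel·d = -262 < 0  ⇒  outside

inside=no margin=1182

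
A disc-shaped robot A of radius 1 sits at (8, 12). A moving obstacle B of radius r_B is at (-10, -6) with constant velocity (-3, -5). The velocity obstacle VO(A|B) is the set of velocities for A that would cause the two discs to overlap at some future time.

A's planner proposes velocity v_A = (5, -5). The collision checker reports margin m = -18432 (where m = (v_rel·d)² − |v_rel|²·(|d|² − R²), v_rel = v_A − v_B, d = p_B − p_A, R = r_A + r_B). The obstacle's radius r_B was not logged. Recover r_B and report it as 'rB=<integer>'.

m = -18432
d = (-18, -18);  v_rel = (8, 0),  |v_rel|² = 64
v_rel×d = (8)·(-18) − (0)·(-18) = -144
since m = R²·64 − (-144)²:  R² = (20736 + -18432) / 64 = 36
R = √36 = 6  ⇒  r_B = 6 − 1 = 5

rB=5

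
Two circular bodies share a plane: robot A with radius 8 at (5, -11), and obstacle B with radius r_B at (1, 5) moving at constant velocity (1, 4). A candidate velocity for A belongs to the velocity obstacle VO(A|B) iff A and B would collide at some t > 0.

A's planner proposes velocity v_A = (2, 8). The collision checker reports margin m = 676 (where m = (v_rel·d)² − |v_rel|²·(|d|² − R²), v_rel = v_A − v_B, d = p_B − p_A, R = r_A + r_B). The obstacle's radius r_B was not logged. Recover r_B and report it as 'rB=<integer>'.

m = 676
d = (-4, 16);  v_rel = (1, 4),  |v_rel|² = 17
v_rel×d = (1)·(16) − (4)·(-4) = 32
since m = R²·17 − 32²:  R² = (1024 + 676) / 17 = 100
R = √100 = 10  ⇒  r_B = 10 − 8 = 2

rB=2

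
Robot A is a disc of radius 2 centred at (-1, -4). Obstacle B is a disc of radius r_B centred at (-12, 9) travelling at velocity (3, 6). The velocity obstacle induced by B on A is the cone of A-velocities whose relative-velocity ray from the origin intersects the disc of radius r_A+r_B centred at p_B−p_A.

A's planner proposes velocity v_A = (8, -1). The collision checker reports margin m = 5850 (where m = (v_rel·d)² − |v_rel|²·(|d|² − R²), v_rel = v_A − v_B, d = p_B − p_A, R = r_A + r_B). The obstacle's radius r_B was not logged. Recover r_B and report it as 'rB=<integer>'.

m = 5850
d = (-11, 13);  v_rel = (5, -7),  |v_rel|² = 74
v_rel×d = (5)·(13) − (-7)·(-11) = -12
since m = R²·74 − (-12)²:  R² = (144 + 5850) / 74 = 81
R = √81 = 9  ⇒  r_B = 9 − 2 = 7

rB=7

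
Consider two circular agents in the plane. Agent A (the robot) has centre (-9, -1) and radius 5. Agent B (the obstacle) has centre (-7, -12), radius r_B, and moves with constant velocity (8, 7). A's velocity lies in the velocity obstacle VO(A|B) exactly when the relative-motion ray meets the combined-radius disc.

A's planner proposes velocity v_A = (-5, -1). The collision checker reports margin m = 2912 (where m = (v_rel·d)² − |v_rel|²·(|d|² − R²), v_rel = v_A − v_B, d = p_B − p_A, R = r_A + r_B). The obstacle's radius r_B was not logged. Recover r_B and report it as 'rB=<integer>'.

m = 2912
d = (2, -11);  v_rel = (-13, -8),  |v_rel|² = 233
v_rel×d = (-13)·(-11) − (-8)·(2) = 159
since m = R²·233 − 159²:  R² = (25281 + 2912) / 233 = 121
R = √121 = 11  ⇒  r_B = 11 − 5 = 6

rB=6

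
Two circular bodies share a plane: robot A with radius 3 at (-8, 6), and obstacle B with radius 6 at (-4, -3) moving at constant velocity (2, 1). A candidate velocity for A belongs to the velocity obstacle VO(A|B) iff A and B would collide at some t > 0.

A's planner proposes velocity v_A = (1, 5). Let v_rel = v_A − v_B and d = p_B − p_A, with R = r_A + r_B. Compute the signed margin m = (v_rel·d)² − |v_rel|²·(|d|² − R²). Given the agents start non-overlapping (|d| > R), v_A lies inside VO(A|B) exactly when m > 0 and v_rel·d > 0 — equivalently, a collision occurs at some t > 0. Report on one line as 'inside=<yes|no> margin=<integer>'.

d = (4, -9),  |d|² = 97;  R = 3+6 = 9,  c = 97−9² = 16
v_rel = (-1, 4),  |v_rel|² = 17;  v_rel·d = (-1)·(4) + (4)·(-9) = -40
17·t² + 80·t + 16 = 0  ⇒  m = (-40)² − 17·16 = 1328
m = 1328 > 0,  v_rel·d = -40 < 0  ⇒  outside

inside=no margin=1328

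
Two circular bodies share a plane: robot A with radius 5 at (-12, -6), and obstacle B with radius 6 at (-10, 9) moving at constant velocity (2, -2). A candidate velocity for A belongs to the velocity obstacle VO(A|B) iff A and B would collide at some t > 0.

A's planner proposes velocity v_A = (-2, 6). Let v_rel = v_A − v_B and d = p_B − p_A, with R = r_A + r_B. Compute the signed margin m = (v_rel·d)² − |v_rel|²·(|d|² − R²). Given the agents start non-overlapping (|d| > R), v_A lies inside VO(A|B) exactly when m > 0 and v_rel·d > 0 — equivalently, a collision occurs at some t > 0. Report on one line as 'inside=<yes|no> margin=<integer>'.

d = (2, 15),  |d|² = 229;  R = 5+6 = 11,  c = 229−11² = 108
v_rel = (-4, 8),  |v_rel|² = 80;  v_rel·d = (-4)·(2) + (8)·(15) = 112
80·t² − 224·t + 108 = 0  ⇒  m = 112² − 80·108 = 3904
m = 3904 > 0,  v_rel·d = 112 > 0  ⇒  inside

inside=yes margin=3904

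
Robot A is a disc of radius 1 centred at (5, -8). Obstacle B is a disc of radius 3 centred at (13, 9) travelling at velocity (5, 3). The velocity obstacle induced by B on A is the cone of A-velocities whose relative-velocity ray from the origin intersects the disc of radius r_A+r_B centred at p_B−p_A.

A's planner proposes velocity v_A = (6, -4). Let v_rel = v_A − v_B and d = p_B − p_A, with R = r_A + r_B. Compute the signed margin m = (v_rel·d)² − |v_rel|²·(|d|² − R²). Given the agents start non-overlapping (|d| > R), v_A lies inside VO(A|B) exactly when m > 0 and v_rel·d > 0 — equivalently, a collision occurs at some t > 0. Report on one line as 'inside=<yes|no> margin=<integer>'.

d = (8, 17),  |d|² = 353;  R = 1+3 = 4,  c = 353−4² = 337
v_rel = (1, -7),  |v_rel|² = 50;  v_rel·d = (1)·(8) + (-7)·(17) = -111
50·t² + 222·t + 337 = 0  ⇒  m = (-111)² − 50·337 = -4529
m = -4529 < 0,  v_rel·d = -111 < 0  ⇒  outside

inside=no margin=-4529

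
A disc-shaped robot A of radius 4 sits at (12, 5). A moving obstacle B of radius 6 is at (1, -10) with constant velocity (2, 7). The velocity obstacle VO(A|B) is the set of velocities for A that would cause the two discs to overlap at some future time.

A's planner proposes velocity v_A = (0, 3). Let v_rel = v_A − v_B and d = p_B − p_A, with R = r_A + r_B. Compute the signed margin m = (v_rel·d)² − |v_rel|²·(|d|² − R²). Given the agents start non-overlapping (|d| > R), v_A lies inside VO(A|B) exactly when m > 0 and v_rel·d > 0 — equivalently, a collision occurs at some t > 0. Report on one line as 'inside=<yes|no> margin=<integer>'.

d = (-11, -15),  |d|² = 346;  R = 4+6 = 10,  c = 346−10² = 246
v_rel = (-2, -4),  |v_rel|² = 20;  v_rel·d = (-2)·(-11) + (-4)·(-15) = 82
20·t² − 164·t + 246 = 0  ⇒  m = 82² − 20·246 = 1804
m = 1804 > 0,  v_rel·d = 82 > 0  ⇒  inside

inside=yes margin=1804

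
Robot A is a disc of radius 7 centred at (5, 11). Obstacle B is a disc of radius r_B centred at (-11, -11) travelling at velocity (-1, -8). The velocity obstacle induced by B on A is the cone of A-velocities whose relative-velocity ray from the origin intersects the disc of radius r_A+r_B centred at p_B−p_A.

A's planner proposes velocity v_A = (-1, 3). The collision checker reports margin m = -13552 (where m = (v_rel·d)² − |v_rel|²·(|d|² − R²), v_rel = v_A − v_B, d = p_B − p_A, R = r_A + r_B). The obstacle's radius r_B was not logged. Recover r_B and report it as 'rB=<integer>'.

m = -13552
d = (-16, -22);  v_rel = (0, 11),  |v_rel|² = 121
v_rel×d = (0)·(-22) − (11)·(-16) = 176
since m = R²·121 − 176²:  R² = (30976 + -13552) / 121 = 144
R = √144 = 12  ⇒  r_B = 12 − 7 = 5

rB=5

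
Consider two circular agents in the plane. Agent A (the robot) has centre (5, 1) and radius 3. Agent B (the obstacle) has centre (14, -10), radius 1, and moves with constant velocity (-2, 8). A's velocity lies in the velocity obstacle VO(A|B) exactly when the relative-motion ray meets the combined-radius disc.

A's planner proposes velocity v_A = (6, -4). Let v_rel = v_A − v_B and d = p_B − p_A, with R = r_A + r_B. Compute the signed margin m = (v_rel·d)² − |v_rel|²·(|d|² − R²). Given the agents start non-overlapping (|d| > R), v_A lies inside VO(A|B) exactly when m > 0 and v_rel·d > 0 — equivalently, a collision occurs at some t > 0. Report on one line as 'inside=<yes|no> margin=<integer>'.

d = (9, -11),  |d|² = 202;  R = 3+1 = 4,  c = 202−4² = 186
v_rel = (8, -12),  |v_rel|² = 208;  v_rel·d = (8)·(9) + (-12)·(-11) = 204
208·t² − 408·t + 186 = 0  ⇒  m = 204² − 208·186 = 2928
m = 2928 > 0,  v_rel·d = 204 > 0  ⇒  inside

inside=yes margin=2928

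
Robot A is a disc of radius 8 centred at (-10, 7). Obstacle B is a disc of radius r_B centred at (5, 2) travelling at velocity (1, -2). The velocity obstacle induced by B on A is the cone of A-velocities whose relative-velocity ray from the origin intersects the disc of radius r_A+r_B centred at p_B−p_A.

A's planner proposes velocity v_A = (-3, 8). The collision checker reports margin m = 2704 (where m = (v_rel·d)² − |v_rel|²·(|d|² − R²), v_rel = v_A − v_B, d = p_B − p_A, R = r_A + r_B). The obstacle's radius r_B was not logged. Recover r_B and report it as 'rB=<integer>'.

m = 2704
d = (15, -5);  v_rel = (-4, 10),  |v_rel|² = 116
v_rel×d = (-4)·(-5) − (10)·(15) = -130
since m = R²·116 − (-130)²:  R² = (16900 + 2704) / 116 = 169
R = √169 = 13  ⇒  r_B = 13 − 8 = 5

rB=5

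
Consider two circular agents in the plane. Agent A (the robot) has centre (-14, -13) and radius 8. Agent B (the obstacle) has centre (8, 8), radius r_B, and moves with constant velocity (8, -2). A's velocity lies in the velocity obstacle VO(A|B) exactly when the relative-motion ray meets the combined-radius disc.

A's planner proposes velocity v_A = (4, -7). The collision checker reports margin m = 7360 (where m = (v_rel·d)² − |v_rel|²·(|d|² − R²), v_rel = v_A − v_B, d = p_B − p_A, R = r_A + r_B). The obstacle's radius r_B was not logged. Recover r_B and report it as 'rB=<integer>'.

m = 7360
d = (22, 21);  v_rel = (-4, -5),  |v_rel|² = 41
v_rel×d = (-4)·(21) − (-5)·(22) = 26
since m = R²·41 − 26²:  R² = (676 + 7360) / 41 = 196
R = √196 = 14  ⇒  r_B = 14 − 8 = 6

rB=6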